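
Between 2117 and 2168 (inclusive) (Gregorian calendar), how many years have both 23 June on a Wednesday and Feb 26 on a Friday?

Check each year's weekday for 23 June and Feb 26:
  2117: Wed/Fri ✓  2118: Thu/Sat  2119: Fri/Sun  2120: Sun/Mon  2121: Mon/Wed  2122: Tue/Thu  2123: Wed/Fri ✓  2124: Fri/Sat  2125: Sat/Mon  2126: Sun/Tue  2127: Mon/Wed  2128: Wed/Thu  2129: Thu/Sat  2130: Fri/Sun  …(24 more)…  2155: Mon/Wed  2156: Wed/Thu  2157: Thu/Sat  2158: Fri/Sun  2159: Sat/Mon  2160: Mon/Tue  2161: Tue/Thu  2162: Wed/Fri ✓  2163: Thu/Sat  2164: Sat/Sun  2165: Sun/Tue  2166: Mon/Wed  2167: Tue/Thu  2168: Thu/Fri
Both conditions hold in: 2117, 2123, 2134, 2145, 2151, 2162 — 6.

6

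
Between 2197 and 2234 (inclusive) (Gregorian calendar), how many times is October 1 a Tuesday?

6

Track October 1's weekday year by year (advancing +1, or +2 across a Feb 29):
  2197: Sun  2198: Mon (+1)  2199: Tue (+1) ✓  2200: Wed (+1)  2201: Thu (+1)
  2202: Fri (+1)  2203: Sat (+1)  2204: Mon (+2)  2205: Tue (+1) ✓  2206: Wed (+1)
  2207: Thu (+1)  2208: Sat (+2)  2209: Sun (+1)  2210: Mon (+1)  … (10 more years) …
  2221: Mon (+1)  2222: Tue (+1) ✓  2223: Wed (+1)  2224: Fri (+2)  2225: Sat (+1)
  2226: Sun (+1)  2227: Mon (+1)  2228: Wed (+2)  2229: Thu (+1)  2230: Fri (+1)
  2231: Sat (+1)  2232: Mon (+2)  2233: Tue (+1) ✓  2234: Wed (+1)
Tuesday years: 2199, 2205, 2211, 2216, 2222, 2233 — 6 in total.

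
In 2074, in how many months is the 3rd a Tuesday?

2

Check the 3rd of each month of 2074: Jan 3: Wed, Feb 3: Sat, Mar 3: Sat, Apr 3: Tue, May 3: Thu, Jun 3: Sun, Jul 3: Tue, Aug 3: Fri, Sep 3: Mon, Oct 3: Wed, Nov 3: Sat, Dec 3: Mon.
Tuesday occurs in April, July — 2 months.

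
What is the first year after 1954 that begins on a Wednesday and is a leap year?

Jan 1 advances by 2 weekdays after a leap year and by 1 after a common year.
1954: Jan 1 is Friday.
1955: Saturday
1956: Sunday (leap)
1957: Tuesday
1958: Wednesday
1959: Thursday
1960: Friday (leap)
1961: Sunday
1962: Monday
1963: Tuesday
1964: Wednesday (leap)
1964 begins on a Wednesday and is a leap year.

1964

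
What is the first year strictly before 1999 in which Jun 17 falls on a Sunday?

From one year to the next, a fixed date's weekday advances by 1, or by 2 when a Feb 29 lies between the two dates.
1999: June 17 is Thursday.
1998: Wednesday (−1)
1997: Tuesday (−1)
1996: Monday (−1)
1995: Saturday (−2)
1994: Friday (−1)
1993: Thursday (−1)
1992: Wednesday (−1)
1991: Monday (−2)
1990: Sunday (−1)
Jun 17 falls on a Sunday in 1990.

1990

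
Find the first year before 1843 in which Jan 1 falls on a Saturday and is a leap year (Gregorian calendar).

1820

Jan 1 advances by 2 weekdays after a leap year and by 1 after a common year.
1843: Jan 1 is Sunday.
1842: Saturday
1841: Friday
1840: Wednesday (leap)
1839: Tuesday
1838: Monday
1837: Sunday
1836: Friday (leap)
1835: Thursday
1834: Wednesday
1833: Tuesday
1832: Sunday (leap)
1831: Saturday
1830: Friday
1829: Thursday
1828: Tuesday (leap)
1827: Monday
1826: Sunday
1825: Saturday
1824: Thursday (leap)
1823: Wednesday
1822: Tuesday
1821: Monday
1820: Saturday (leap)
1820 begins on a Saturday and is a leap year.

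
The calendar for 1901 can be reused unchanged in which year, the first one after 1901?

Two years share a calendar iff Jan 1 falls on the same weekday and both are leap or both are common. 1901: Jan 1 is Tuesday, common year.
1902: Jan 1 Wednesday, common
1903: Jan 1 Thursday, common
1904: Jan 1 Friday, leap
1905: Jan 1 Sunday, common
1906: Jan 1 Monday, common
1907: Jan 1 Tuesday, common
1907 matches on both conditions.

1907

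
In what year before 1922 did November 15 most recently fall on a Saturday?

1919

From one year to the next, a fixed date's weekday advances by 1, or by 2 when a Feb 29 lies between the two dates.
1922: November 15 is Wednesday.
1921: Tuesday (−1)
1920: Monday (−1)
1919: Saturday (−2)
November 15 falls on a Saturday in 1919.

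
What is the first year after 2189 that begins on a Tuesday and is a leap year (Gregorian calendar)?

2228

Jan 1 advances by 2 weekdays after a leap year and by 1 after a common year.
2189: Jan 1 is Thursday.
2190: Friday
2191: Saturday
2192: Sunday (leap)
2193: Tuesday
2194: Wednesday
2195: Thursday
2196: Friday (leap)
2197: Sunday
2198: Monday
2199: Tuesday
2200: Wednesday
2201: Thursday
2202: Friday
2203: Saturday
2204: Sunday (leap)
2205: Tuesday
2206: Wednesday
2207: Thursday
2208: Friday (leap)
2209: Sunday
2210: Monday
2211: Tuesday
2212: Wednesday (leap)
2213: Friday
2214: Saturday
2215: Sunday
2216: Monday (leap)
2217: Wednesday
2218: Thursday
2219: Friday
2220: Saturday (leap)
2221: Monday
2222: Tuesday
2223: Wednesday
2224: Thursday (leap)
2225: Saturday
2226: Sunday
2227: Monday
2228: Tuesday (leap)
2228 begins on a Tuesday and is a leap year.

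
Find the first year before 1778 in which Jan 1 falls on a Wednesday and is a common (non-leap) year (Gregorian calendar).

Jan 1 advances by 2 weekdays after a leap year and by 1 after a common year.
1778: Jan 1 is Thursday.
1777: Wednesday
1777 begins on a Wednesday and is a common year.

1777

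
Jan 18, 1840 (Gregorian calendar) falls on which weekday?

Saturday

January 1, 1840 is a Wednesday.
January 18 is day 18 of the year, i.e. 17 days after Jan 1.
17 mod 7 = 3, so advance 3 weekdays from Wednesday: Saturday.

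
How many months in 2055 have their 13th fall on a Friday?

Check the 13th of each month of 2055: Jan 13: Wed, Feb 13: Sat, Mar 13: Sat, Apr 13: Tue, May 13: Thu, Jun 13: Sun, Jul 13: Tue, Aug 13: Fri, Sep 13: Mon, Oct 13: Wed, Nov 13: Sat, Dec 13: Mon.
Friday occurs in August — 1 month.

1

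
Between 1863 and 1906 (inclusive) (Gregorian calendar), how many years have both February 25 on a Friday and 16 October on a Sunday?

4

Check each year's weekday for February 25 and 16 October:
  1863: Wed/Fri  1864: Thu/Sun  1865: Sat/Mon  1866: Sun/Tue  1867: Mon/Wed  1868: Tue/Fri  1869: Thu/Sat  1870: Fri/Sun ✓  1871: Sat/Mon  1872: Sun/Wed  1873: Tue/Thu  1874: Wed/Fri  1875: Thu/Sat  1876: Fri/Mon  …(16 more)…  1893: Sat/Mon  1894: Sun/Tue  1895: Mon/Wed  1896: Tue/Fri  1897: Thu/Sat  1898: Fri/Sun ✓  1899: Sat/Mon  1900: Sun/Tue  1901: Mon/Wed  1902: Tue/Thu  1903: Wed/Fri  1904: Thu/Sun  1905: Sat/Mon  1906: Sun/Tue
Both conditions hold in: 1870, 1881, 1887, 1898 — 4.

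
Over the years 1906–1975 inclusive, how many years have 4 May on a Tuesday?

Track 4 May's weekday year by year (advancing +1, or +2 across a Feb 29):
  1906: Fri  1907: Sat (+1)  1908: Mon (+2)  1909: Tue (+1) ✓  1910: Wed (+1)
  1911: Thu (+1)  1912: Sat (+2)  1913: Sun (+1)  1914: Mon (+1)  1915: Tue (+1) ✓
  1916: Thu (+2)  1917: Fri (+1)  1918: Sat (+1)  1919: Sun (+1)  … (42 more years) …
  1962: Fri (+1)  1963: Sat (+1)  1964: Mon (+2)  1965: Tue (+1) ✓  1966: Wed (+1)
  1967: Thu (+1)  1968: Sat (+2)  1969: Sun (+1)  1970: Mon (+1)  1971: Tue (+1) ✓
  1972: Thu (+2)  1973: Fri (+1)  1974: Sat (+1)  1975: Sun (+1)
Tuesday years: 1909, 1915, 1920, 1926, 1937, 1943, 1948, 1954, 1965, 1971 — 10 in total.

10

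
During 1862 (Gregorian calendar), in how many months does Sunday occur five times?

A month of length L has five Sundays iff its first Sunday is on day ≤ L−28 (so day 1–3 in a 31-day month, 1–2 in a 30-day month, day 1 in a leap February).
Checking each month of 1862: Jan starts Wed (31d); Feb starts Sat (28d); Mar starts Sat (31d) ✓; Apr starts Tue (30d); May starts Thu (31d); Jun starts Sun (30d) ✓; Jul starts Tue (31d); Aug starts Fri (31d) ✓; Sep starts Mon (30d); Oct starts Wed (31d); Nov starts Sat (30d) ✓; Dec starts Mon (31d).
Five-Sunday months: March, June, August, November → 4.

4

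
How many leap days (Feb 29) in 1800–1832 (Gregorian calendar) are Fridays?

1

Leap years in 1800–1832: 8 of them.
Feb 29 weekday advances by 5 (mod 7) from one leap year to the next four years later (or differs when a century non-leap intervenes).
Leap-day weekdays: 1804:Wed 1808:Mon 1812:Sat 1816:Thu 1820:Tue 1824:Sun 1828:Fri✓ 1832:Wed
Friday: 1828 → 1.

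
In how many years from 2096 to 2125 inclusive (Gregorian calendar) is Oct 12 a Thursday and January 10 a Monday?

Check each year's weekday for Oct 12 and January 10:
  2096: Fri/Tue  2097: Sat/Thu  2098: Sun/Fri  2099: Mon/Sat  2100: Tue/Sun  2101: Wed/Mon  2102: Thu/Tue  2103: Fri/Wed  2104: Sun/Thu  2105: Mon/Sat  2106: Tue/Sun  2107: Wed/Mon  2108: Fri/Tue  2109: Sat/Thu  2110: Sun/Fri  2111: Mon/Sat  2112: Wed/Sun  2113: Thu/Tue  2114: Fri/Wed  2115: Sat/Thu  2116: Mon/Fri  2117: Tue/Sun  2118: Wed/Mon  2119: Thu/Tue  2120: Sat/Wed  2121: Sun/Fri  2122: Mon/Sat  2123: Tue/Sun  2124: Thu/Mon ✓  2125: Fri/Wed
Both conditions hold in: 2124 — 1.

1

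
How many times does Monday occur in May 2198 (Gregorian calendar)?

4

May 2198 has 31 days and begins on Tuesday.
The first Monday is May 7.
Mondays fall on 7, 14, 21, 28 — that's 4.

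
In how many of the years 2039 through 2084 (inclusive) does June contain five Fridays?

June has 30 days; it has five Fridays when Friday falls among the first (month-length − 28) days — i.e. when June 1 is one of Friday/Thursday.
June 1 by year: 2039:Wed 2040:Fri✓ 2041:Sat 2042:Sun 2043:Mon 2044:Wed 2045:Thu✓ 2046:Fri✓ 2047:Sat 2048:Mon 2049:Tue 2050:Wed 2051:Thu✓ 2052:Sat 2053:Sun …(16 more)… 2070:Sun 2071:Mon 2072:Wed 2073:Thu✓ 2074:Fri✓ 2075:Sat 2076:Mon 2077:Tue 2078:Wed 2079:Thu✓ 2080:Sat 2081:Sun 2082:Mon 2083:Tue 2084:Thu✓
Years with five Fridays: 2040, 2045, 2046, 2051, 2056, 2057, 2062, 2063, 2068, 2073, 2074, 2079, 2084 → 13.

13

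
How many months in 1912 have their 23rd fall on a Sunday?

1

Check the 23rd of each month of 1912: Jan 23: Tue, Feb 23: Fri, Mar 23: Sat, Apr 23: Tue, May 23: Thu, Jun 23: Sun, Jul 23: Tue, Aug 23: Fri, Sep 23: Mon, Oct 23: Wed, Nov 23: Sat, Dec 23: Mon.
Sunday occurs in June — 1 month.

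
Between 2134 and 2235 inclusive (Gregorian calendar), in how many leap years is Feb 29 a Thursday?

Leap years in 2134–2235: 24 of them.
Feb 29 weekday advances by 5 (mod 7) from one leap year to the next four years later (or differs when a century non-leap intervenes).
Leap-day weekdays: 2136:Wed 2140:Mon 2144:Sat 2148:Thu✓ 2152:Tue 2156:Sun 2160:Fri 2164:Wed 2168:Mon 2172:Sat 2176:Thu✓ 2180:Tue 2184:Sun 2188:Fri 2192:Wed 2196:Mon 2204:Wed 2208:Mon 2212:Sat 2216:Thu✓ 2220:Tue 2224:Sun 2228:Fri 2232:Wed
Thursday: 2148, 2176, 2216 → 3.

3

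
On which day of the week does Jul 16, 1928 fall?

January 1, 1928 is a Sunday.
July 16 is day 198 of the year, i.e. 197 days after Jan 1.
197 mod 7 = 1, so advance 1 weekday from Sunday: Monday.

Monday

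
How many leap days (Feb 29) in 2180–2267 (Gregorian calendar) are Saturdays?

2

Leap years in 2180–2267: 21 of them.
Feb 29 weekday advances by 5 (mod 7) from one leap year to the next four years later (or differs when a century non-leap intervenes).
Leap-day weekdays: 2180:Tue 2184:Sun 2188:Fri 2192:Wed 2196:Mon 2204:Wed 2208:Mon 2212:Sat✓ 2216:Thu 2220:Tue 2224:Sun 2228:Fri 2232:Wed 2236:Mon 2240:Sat✓ 2244:Thu 2248:Tue 2252:Sun 2256:Fri 2260:Wed 2264:Mon
Saturday: 2212, 2240 → 2.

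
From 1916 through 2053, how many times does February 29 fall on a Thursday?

Leap years in 1916–2053: 35 of them.
Feb 29 weekday advances by 5 (mod 7) from one leap year to the next four years later (or differs when a century non-leap intervenes).
Leap-day weekdays: 1916:Tue 1920:Sun 1924:Fri 1928:Wed 1932:Mon 1936:Sat 1940:Thu✓ 1944:Tue 1948:Sun 1952:Fri 1956:Wed 1960:Mon 1964:Sat …(9 more)… 2004:Sun 2008:Fri 2012:Wed 2016:Mon 2020:Sat 2024:Thu✓ 2028:Tue 2032:Sun 2036:Fri 2040:Wed 2044:Mon 2048:Sat 2052:Thu✓
Thursday: 1940, 1968, 1996, 2024, 2052 → 5.

5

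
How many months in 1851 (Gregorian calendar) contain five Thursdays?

4

A month of length L has five Thursdays iff its first Thursday is on day ≤ L−28 (so day 1–3 in a 31-day month, 1–2 in a 30-day month, day 1 in a leap February).
Checking each month of 1851: Jan starts Wed (31d) ✓; Feb starts Sat (28d); Mar starts Sat (31d); Apr starts Tue (30d); May starts Thu (31d) ✓; Jun starts Sun (30d); Jul starts Tue (31d) ✓; Aug starts Fri (31d); Sep starts Mon (30d); Oct starts Wed (31d) ✓; Nov starts Sat (30d); Dec starts Mon (31d).
Five-Thursday months: January, May, July, October → 4.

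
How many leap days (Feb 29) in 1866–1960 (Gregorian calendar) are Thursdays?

3

Leap years in 1866–1960: 23 of them.
Feb 29 weekday advances by 5 (mod 7) from one leap year to the next four years later (or differs when a century non-leap intervenes).
Leap-day weekdays: 1868:Sat 1872:Thu✓ 1876:Tue 1880:Sun 1884:Fri 1888:Wed 1892:Mon 1896:Sat 1904:Mon 1908:Sat 1912:Thu✓ 1916:Tue 1920:Sun 1924:Fri 1928:Wed 1932:Mon 1936:Sat 1940:Thu✓ 1944:Tue 1948:Sun 1952:Fri 1956:Wed 1960:Mon
Thursday: 1872, 1912, 1940 → 3.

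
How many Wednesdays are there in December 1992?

December 1992 has 31 days and begins on Tuesday.
The first Wednesday is December 2.
Wednesdays fall on 2, 9, 16, 23, 30 — that's 5.

5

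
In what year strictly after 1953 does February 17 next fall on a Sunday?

1957

From one year to the next, a fixed date's weekday advances by 1, or by 2 when a Feb 29 lies between the two dates.
1953: February 17 is Tuesday.
1954: Wednesday (+1)
1955: Thursday (+1)
1956: Friday (+1)
1957: Sunday (+2)
February 17 falls on a Sunday in 1957.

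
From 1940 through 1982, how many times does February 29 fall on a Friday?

2

Leap years in 1940–1982: 11 of them.
Feb 29 weekday advances by 5 (mod 7) from one leap year to the next four years later (or differs when a century non-leap intervenes).
Leap-day weekdays: 1940:Thu 1944:Tue 1948:Sun 1952:Fri✓ 1956:Wed 1960:Mon 1964:Sat 1968:Thu 1972:Tue 1976:Sun 1980:Fri✓
Friday: 1952, 1980 → 2.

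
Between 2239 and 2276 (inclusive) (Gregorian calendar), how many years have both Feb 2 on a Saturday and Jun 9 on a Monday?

1

Check each year's weekday for Feb 2 and Jun 9:
  2239: Sat/Sun  2240: Sun/Tue  2241: Tue/Wed  2242: Wed/Thu  2243: Thu/Fri  2244: Fri/Sun  2245: Sun/Mon  2246: Mon/Tue  2247: Tue/Wed  2248: Wed/Fri  2249: Fri/Sat  2250: Sat/Sun  2251: Sun/Mon  2252: Mon/Wed  …(10 more)…  2263: Mon/Tue  2264: Tue/Thu  2265: Thu/Fri  2266: Fri/Sat  2267: Sat/Sun  2268: Sun/Tue  2269: Tue/Wed  2270: Wed/Thu  2271: Thu/Fri  2272: Fri/Sun  2273: Sun/Mon  2274: Mon/Tue  2275: Tue/Wed  2276: Wed/Fri
Both conditions hold in: 2256 — 1.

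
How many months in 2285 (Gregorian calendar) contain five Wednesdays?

4

A month of length L has five Wednesdays iff its first Wednesday is on day ≤ L−28 (so day 1–3 in a 31-day month, 1–2 in a 30-day month, day 1 in a leap February).
Checking each month of 2285: Jan starts Thu (31d); Feb starts Sun (28d); Mar starts Sun (31d); Apr starts Wed (30d) ✓; May starts Fri (31d); Jun starts Mon (30d); Jul starts Wed (31d) ✓; Aug starts Sat (31d); Sep starts Tue (30d) ✓; Oct starts Thu (31d); Nov starts Sun (30d); Dec starts Tue (31d) ✓.
Five-Wednesday months: April, July, September, December → 4.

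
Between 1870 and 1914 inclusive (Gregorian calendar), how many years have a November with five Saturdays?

November has 30 days; it has five Saturdays when Saturday falls among the first (month-length − 28) days — i.e. when November 1 is one of Saturday/Friday.
November 1 by year: 1870:Tue 1871:Wed 1872:Fri✓ 1873:Sat✓ 1874:Sun 1875:Mon 1876:Wed 1877:Thu 1878:Fri✓ 1879:Sat✓ 1880:Mon 1881:Tue 1882:Wed 1883:Thu 1884:Sat✓ …(15 more)… 1900:Thu 1901:Fri✓ 1902:Sat✓ 1903:Sun 1904:Tue 1905:Wed 1906:Thu 1907:Fri✓ 1908:Sun 1909:Mon 1910:Tue 1911:Wed 1912:Fri✓ 1913:Sat✓ 1914:Sun
Years with five Saturdays: 1872, 1873, 1878, 1879, 1884, 1889, 1890, 1895, 1901, 1902, 1907, 1912, 1913 → 13.

13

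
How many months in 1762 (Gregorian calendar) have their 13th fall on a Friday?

Check the 13th of each month of 1762: Jan 13: Wed, Feb 13: Sat, Mar 13: Sat, Apr 13: Tue, May 13: Thu, Jun 13: Sun, Jul 13: Tue, Aug 13: Fri, Sep 13: Mon, Oct 13: Wed, Nov 13: Sat, Dec 13: Mon.
Friday occurs in August — 1 month.

1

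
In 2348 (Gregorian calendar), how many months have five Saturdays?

A month of length L has five Saturdays iff its first Saturday is on day ≤ L−28 (so day 1–3 in a 31-day month, 1–2 in a 30-day month, day 1 in a leap February).
Checking each month of 2348: Jan starts Thu (31d) ✓; Feb starts Sun (29d); Mar starts Mon (31d); Apr starts Thu (30d); May starts Sat (31d) ✓; Jun starts Tue (30d); Jul starts Thu (31d) ✓; Aug starts Sun (31d); Sep starts Wed (30d); Oct starts Fri (31d) ✓; Nov starts Mon (30d); Dec starts Wed (31d).
Five-Saturday months: January, May, July, October → 4.

4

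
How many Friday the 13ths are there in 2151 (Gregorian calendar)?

Check the 13th of each month of 2151: Jan 13: Wed, Feb 13: Sat, Mar 13: Sat, Apr 13: Tue, May 13: Thu, Jun 13: Sun, Jul 13: Tue, Aug 13: Fri, Sep 13: Mon, Oct 13: Wed, Nov 13: Sat, Dec 13: Mon.
Friday occurs in August — 1 month.

1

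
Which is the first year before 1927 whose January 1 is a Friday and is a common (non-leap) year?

Jan 1 advances by 2 weekdays after a leap year and by 1 after a common year.
1927: Jan 1 is Saturday.
1926: Friday
1926 begins on a Friday and is a common year.

1926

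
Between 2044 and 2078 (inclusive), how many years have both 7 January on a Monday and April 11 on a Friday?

Check each year's weekday for 7 January and April 11:
  2044: Thu/Mon  2045: Sat/Tue  2046: Sun/Wed  2047: Mon/Thu  2048: Tue/Sat  2049: Thu/Sun  2050: Fri/Mon  2051: Sat/Tue  2052: Sun/Thu  2053: Tue/Fri  2054: Wed/Sat  2055: Thu/Sun  2056: Fri/Tue  2057: Sun/Wed  …(7 more)…  2065: Wed/Sat  2066: Thu/Sun  2067: Fri/Mon  2068: Sat/Wed  2069: Mon/Thu  2070: Tue/Fri  2071: Wed/Sat  2072: Thu/Mon  2073: Sat/Tue  2074: Sun/Wed  2075: Mon/Thu  2076: Tue/Sat  2077: Thu/Sun  2078: Fri/Mon
Both conditions hold in: 2064 — 1.

1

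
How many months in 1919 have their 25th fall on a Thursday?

2

Check the 25th of each month of 1919: Jan 25: Sat, Feb 25: Tue, Mar 25: Tue, Apr 25: Fri, May 25: Sun, Jun 25: Wed, Jul 25: Fri, Aug 25: Mon, Sep 25: Thu, Oct 25: Sat, Nov 25: Tue, Dec 25: Thu.
Thursday occurs in September, December — 2 months.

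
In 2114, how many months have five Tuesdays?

A month of length L has five Tuesdays iff its first Tuesday is on day ≤ L−28 (so day 1–3 in a 31-day month, 1–2 in a 30-day month, day 1 in a leap February).
Checking each month of 2114: Jan starts Mon (31d) ✓; Feb starts Thu (28d); Mar starts Thu (31d); Apr starts Sun (30d); May starts Tue (31d) ✓; Jun starts Fri (30d); Jul starts Sun (31d) ✓; Aug starts Wed (31d); Sep starts Sat (30d); Oct starts Mon (31d) ✓; Nov starts Thu (30d); Dec starts Sat (31d).
Five-Tuesday months: January, May, July, October → 4.

4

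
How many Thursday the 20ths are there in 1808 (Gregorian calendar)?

Check the 20th of each month of 1808: Jan 20: Wed, Feb 20: Sat, Mar 20: Sun, Apr 20: Wed, May 20: Fri, Jun 20: Mon, Jul 20: Wed, Aug 20: Sat, Sep 20: Tue, Oct 20: Thu, Nov 20: Sun, Dec 20: Tue.
Thursday occurs in October — 1 month.

1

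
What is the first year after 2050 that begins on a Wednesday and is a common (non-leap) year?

Jan 1 advances by 2 weekdays after a leap year and by 1 after a common year.
2050: Jan 1 is Saturday.
2051: Sunday
2052: Monday (leap)
2053: Wednesday
2053 begins on a Wednesday and is a common year.

2053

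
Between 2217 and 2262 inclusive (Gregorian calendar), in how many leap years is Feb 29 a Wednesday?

Leap years in 2217–2262: 11 of them.
Feb 29 weekday advances by 5 (mod 7) from one leap year to the next four years later (or differs when a century non-leap intervenes).
Leap-day weekdays: 2220:Tue 2224:Sun 2228:Fri 2232:Wed✓ 2236:Mon 2240:Sat 2244:Thu 2248:Tue 2252:Sun 2256:Fri 2260:Wed✓
Wednesday: 2232, 2260 → 2.

2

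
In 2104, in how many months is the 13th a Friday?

1

Check the 13th of each month of 2104: Jan 13: Sun, Feb 13: Wed, Mar 13: Thu, Apr 13: Sun, May 13: Tue, Jun 13: Fri, Jul 13: Sun, Aug 13: Wed, Sep 13: Sat, Oct 13: Mon, Nov 13: Thu, Dec 13: Sat.
Friday occurs in June — 1 month.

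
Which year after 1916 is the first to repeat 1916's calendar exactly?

Two years share a calendar iff Jan 1 falls on the same weekday and both are leap or both are common. 1916: Jan 1 is Saturday, leap year.
1917: Jan 1 Monday, common
1918: Jan 1 Tuesday, common
1919: Jan 1 Wednesday, common
1920: Jan 1 Thursday, leap
1921: Jan 1 Saturday, common
1922: Jan 1 Sunday, common
1923: Jan 1 Monday, common
1924: Jan 1 Tuesday, leap
1925: Jan 1 Thursday, common
1926: Jan 1 Friday, common
1927: Jan 1 Saturday, common
1928: Jan 1 Sunday, leap
1929: Jan 1 Tuesday, common
1930: Jan 1 Wednesday, common
1931: Jan 1 Thursday, common
1932: Jan 1 Friday, leap
1933: Jan 1 Sunday, common
1934: Jan 1 Monday, common
1935: Jan 1 Tuesday, common
1936: Jan 1 Wednesday, leap
1937: Jan 1 Friday, common
1938: Jan 1 Saturday, common
1939: Jan 1 Sunday, common
1940: Jan 1 Monday, leap
1941: Jan 1 Wednesday, common
1942: Jan 1 Thursday, common
1943: Jan 1 Friday, common
1944: Jan 1 Saturday, leap
1944 matches on both conditions.

1944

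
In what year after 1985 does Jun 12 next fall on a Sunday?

From one year to the next, a fixed date's weekday advances by 1, or by 2 when a Feb 29 lies between the two dates.
1985: June 12 is Wednesday.
1986: Thursday (+1)
1987: Friday (+1)
1988: Sunday (+2)
Jun 12 falls on a Sunday in 1988.

1988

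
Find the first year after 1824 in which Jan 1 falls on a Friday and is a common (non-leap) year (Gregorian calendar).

Jan 1 advances by 2 weekdays after a leap year and by 1 after a common year.
1824: Jan 1 is Thursday (leap).
1825: Saturday
1826: Sunday
1827: Monday
1828: Tuesday (leap)
1829: Thursday
1830: Friday
1830 begins on a Friday and is a common year.

1830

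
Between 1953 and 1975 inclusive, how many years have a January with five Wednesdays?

January has 31 days; it has five Wednesdays when Wednesday falls among the first (month-length − 28) days — i.e. when January 1 is one of Wednesday/Tuesday/Monday.
January 1 by year: 1953:Thu 1954:Fri 1955:Sat 1956:Sun 1957:Tue✓ 1958:Wed✓ 1959:Thu 1960:Fri 1961:Sun 1962:Mon✓ 1963:Tue✓ 1964:Wed✓ 1965:Fri 1966:Sat 1967:Sun 1968:Mon✓ 1969:Wed✓ 1970:Thu 1971:Fri 1972:Sat 1973:Mon✓ 1974:Tue✓ 1975:Wed✓
Years with five Wednesdays: 1957, 1958, 1962, 1963, 1964, 1968, 1969, 1973, 1974, 1975 → 10.

10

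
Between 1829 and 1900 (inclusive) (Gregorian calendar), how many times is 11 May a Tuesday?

Track 11 May's weekday year by year (advancing +1, or +2 across a Feb 29):
  1829: Mon  1830: Tue (+1) ✓  1831: Wed (+1)  1832: Fri (+2)  1833: Sat (+1)
  1834: Sun (+1)  1835: Mon (+1)  1836: Wed (+2)  1837: Thu (+1)  1838: Fri (+1)
  1839: Sat (+1)  1840: Mon (+2)  1841: Tue (+1) ✓  1842: Wed (+1)  … (44 more years) …
  1887: Wed (+1)  1888: Fri (+2)  1889: Sat (+1)  1890: Sun (+1)  1891: Mon (+1)
  1892: Wed (+2)  1893: Thu (+1)  1894: Fri (+1)  1895: Sat (+1)  1896: Mon (+2)
  1897: Tue (+1) ✓  1898: Wed (+1)  1899: Thu (+1)  1900: Fri (+1)
Tuesday years: 1830, 1841, 1847, 1852, 1858, 1869, 1875, 1880, 1886, 1897 — 10 in total.

10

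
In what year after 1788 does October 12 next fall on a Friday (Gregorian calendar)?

From one year to the next, a fixed date's weekday advances by 1, or by 2 when a Feb 29 lies between the two dates.
1788: October 12 is Sunday.
1789: Monday (+1)
1790: Tuesday (+1)
1791: Wednesday (+1)
1792: Friday (+2)
October 12 falls on a Friday in 1792.

1792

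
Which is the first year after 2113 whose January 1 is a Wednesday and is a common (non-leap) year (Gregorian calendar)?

Jan 1 advances by 2 weekdays after a leap year and by 1 after a common year.
2113: Jan 1 is Sunday.
2114: Monday
2115: Tuesday
2116: Wednesday (leap)
2117: Friday
2118: Saturday
2119: Sunday
2120: Monday (leap)
2121: Wednesday
2121 begins on a Wednesday and is a common year.

2121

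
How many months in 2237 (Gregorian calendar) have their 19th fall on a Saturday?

1

Check the 19th of each month of 2237: Jan 19: Thu, Feb 19: Sun, Mar 19: Sun, Apr 19: Wed, May 19: Fri, Jun 19: Mon, Jul 19: Wed, Aug 19: Sat, Sep 19: Tue, Oct 19: Thu, Nov 19: Sun, Dec 19: Tue.
Saturday occurs in August — 1 month.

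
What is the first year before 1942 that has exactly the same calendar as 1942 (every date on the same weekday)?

Two years share a calendar iff Jan 1 falls on the same weekday and both are leap or both are common. 1942: Jan 1 is Thursday, common year.
1941: Jan 1 Wednesday, common
1940: Jan 1 Monday, leap
1939: Jan 1 Sunday, common
1938: Jan 1 Saturday, common
1937: Jan 1 Friday, common
1936: Jan 1 Wednesday, leap
1935: Jan 1 Tuesday, common
1934: Jan 1 Monday, common
1933: Jan 1 Sunday, common
1932: Jan 1 Friday, leap
1931: Jan 1 Thursday, common
1931 matches on both conditions.

1931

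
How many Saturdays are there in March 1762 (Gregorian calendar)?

March 1762 has 31 days and begins on Monday.
The first Saturday is March 6.
Saturdays fall on 6, 13, 20, 27 — that's 4.

4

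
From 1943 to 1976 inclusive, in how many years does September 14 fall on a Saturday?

Track September 14's weekday year by year (advancing +1, or +2 across a Feb 29):
  1943: Tue  1944: Thu (+2)  1945: Fri (+1)  1946: Sat (+1) ✓  1947: Sun (+1)
  1948: Tue (+2)  1949: Wed (+1)  1950: Thu (+1)  1951: Fri (+1)  1952: Sun (+2)
  1953: Mon (+1)  1954: Tue (+1)  1955: Wed (+1)  1956: Fri (+2)  … (6 more years) …
  1963: Sat (+1) ✓  1964: Mon (+2)  1965: Tue (+1)  1966: Wed (+1)  1967: Thu (+1)
  1968: Sat (+2) ✓  1969: Sun (+1)  1970: Mon (+1)  1971: Tue (+1)  1972: Thu (+2)
  1973: Fri (+1)  1974: Sat (+1) ✓  1975: Sun (+1)  1976: Tue (+2)
Saturday years: 1946, 1957, 1963, 1968, 1974 — 5 in total.

5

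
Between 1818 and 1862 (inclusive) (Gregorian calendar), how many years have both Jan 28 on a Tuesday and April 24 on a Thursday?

Check each year's weekday for Jan 28 and April 24:
  1818: Wed/Fri  1819: Thu/Sat  1820: Fri/Mon  1821: Sun/Tue  1822: Mon/Wed  1823: Tue/Thu ✓  1824: Wed/Sat  1825: Fri/Sun  1826: Sat/Mon  1827: Sun/Tue  1828: Mon/Thu  1829: Wed/Fri  1830: Thu/Sat  1831: Fri/Sun  …(17 more)…  1849: Sun/Tue  1850: Mon/Wed  1851: Tue/Thu ✓  1852: Wed/Sat  1853: Fri/Sun  1854: Sat/Mon  1855: Sun/Tue  1856: Mon/Thu  1857: Wed/Fri  1858: Thu/Sat  1859: Fri/Sun  1860: Sat/Tue  1861: Mon/Wed  1862: Tue/Thu ✓
Both conditions hold in: 1823, 1834, 1845, 1851, 1862 — 5.

5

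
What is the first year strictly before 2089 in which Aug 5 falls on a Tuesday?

2087

From one year to the next, a fixed date's weekday advances by 1, or by 2 when a Feb 29 lies between the two dates.
2089: August 5 is Friday.
2088: Thursday (−1)
2087: Tuesday (−2)
Aug 5 falls on a Tuesday in 2087.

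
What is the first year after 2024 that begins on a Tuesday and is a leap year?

2036

Jan 1 advances by 2 weekdays after a leap year and by 1 after a common year.
2024: Jan 1 is Monday (leap).
2025: Wednesday
2026: Thursday
2027: Friday
2028: Saturday (leap)
2029: Monday
2030: Tuesday
2031: Wednesday
2032: Thursday (leap)
2033: Saturday
2034: Sunday
2035: Monday
2036: Tuesday (leap)
2036 begins on a Tuesday and is a leap year.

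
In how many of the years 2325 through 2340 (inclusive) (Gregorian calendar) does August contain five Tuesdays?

7

August has 31 days; it has five Tuesdays when Tuesday falls among the first (month-length − 28) days — i.e. when August 1 is one of Tuesday/Monday/Sunday.
August 1 by year: 2325:Sat 2326:Sun✓ 2327:Mon✓ 2328:Wed 2329:Thu 2330:Fri 2331:Sat 2332:Mon✓ 2333:Tue✓ 2334:Wed 2335:Thu 2336:Sat 2337:Sun✓ 2338:Mon✓ 2339:Tue✓ 2340:Thu
Years with five Tuesdays: 2326, 2327, 2332, 2333, 2337, 2338, 2339 → 7.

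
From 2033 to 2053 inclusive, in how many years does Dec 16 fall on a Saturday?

3

Track Dec 16's weekday year by year (advancing +1, or +2 across a Feb 29):
  2033: Fri  2034: Sat (+1) ✓  2035: Sun (+1)  2036: Tue (+2)  2037: Wed (+1)
  2038: Thu (+1)  2039: Fri (+1)  2040: Sun (+2)  2041: Mon (+1)  2042: Tue (+1)
  2043: Wed (+1)  2044: Fri (+2)  2045: Sat (+1) ✓  2046: Sun (+1)  2047: Mon (+1)
  2048: Wed (+2)  2049: Thu (+1)  2050: Fri (+1)  2051: Sat (+1) ✓  2052: Mon (+2)
  2053: Tue (+1)
Saturday years: 2034, 2045, 2051 — 3 in total.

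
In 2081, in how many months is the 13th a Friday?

Check the 13th of each month of 2081: Jan 13: Mon, Feb 13: Thu, Mar 13: Thu, Apr 13: Sun, May 13: Tue, Jun 13: Fri, Jul 13: Sun, Aug 13: Wed, Sep 13: Sat, Oct 13: Mon, Nov 13: Thu, Dec 13: Sat.
Friday occurs in June — 1 month.

1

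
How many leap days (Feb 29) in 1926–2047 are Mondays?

Leap years in 1926–2047: 30 of them.
Feb 29 weekday advances by 5 (mod 7) from one leap year to the next four years later (or differs when a century non-leap intervenes).
Leap-day weekdays: 1928:Wed 1932:Mon✓ 1936:Sat 1940:Thu 1944:Tue 1948:Sun 1952:Fri 1956:Wed 1960:Mon✓ 1964:Sat 1968:Thu 1972:Tue 1976:Sun …(4 more)… 1996:Thu 2000:Tue 2004:Sun 2008:Fri 2012:Wed 2016:Mon✓ 2020:Sat 2024:Thu 2028:Tue 2032:Sun 2036:Fri 2040:Wed 2044:Mon✓
Monday: 1932, 1960, 1988, 2016, 2044 → 5.

5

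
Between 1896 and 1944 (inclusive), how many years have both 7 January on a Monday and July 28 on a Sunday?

5

Check each year's weekday for 7 January and July 28:
  1896: Tue/Tue  1897: Thu/Wed  1898: Fri/Thu  1899: Sat/Fri  1900: Sun/Sat  1901: Mon/Sun ✓  1902: Tue/Mon  1903: Wed/Tue  1904: Thu/Thu  1905: Sat/Fri  1906: Sun/Sat  1907: Mon/Sun ✓  1908: Tue/Tue  1909: Thu/Wed  …(21 more)…  1931: Wed/Tue  1932: Thu/Thu  1933: Sat/Fri  1934: Sun/Sat  1935: Mon/Sun ✓  1936: Tue/Tue  1937: Thu/Wed  1938: Fri/Thu  1939: Sat/Fri  1940: Sun/Sun  1941: Tue/Mon  1942: Wed/Tue  1943: Thu/Wed  1944: Fri/Fri
Both conditions hold in: 1901, 1907, 1918, 1929, 1935 — 5.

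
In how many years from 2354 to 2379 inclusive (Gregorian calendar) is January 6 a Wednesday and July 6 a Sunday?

0

Check each year's weekday for January 6 and July 6:
  2354: Wed/Tue  2355: Thu/Wed  2356: Fri/Fri  2357: Sun/Sat  2358: Mon/Sun  2359: Tue/Mon  2360: Wed/Wed  2361: Fri/Thu  2362: Sat/Fri  2363: Sun/Sat  2364: Mon/Mon  2365: Wed/Tue  2366: Thu/Wed  2367: Fri/Thu  2368: Sat/Sat  2369: Mon/Sun  2370: Tue/Mon  2371: Wed/Tue  2372: Thu/Thu  2373: Sat/Fri  2374: Sun/Sat  2375: Mon/Sun  2376: Tue/Tue  2377: Thu/Wed  2378: Fri/Thu  2379: Sat/Fri
Both conditions hold in: no year — 0.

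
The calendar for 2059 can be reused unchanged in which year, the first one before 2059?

Two years share a calendar iff Jan 1 falls on the same weekday and both are leap or both are common. 2059: Jan 1 is Wednesday, common year.
2058: Jan 1 Tuesday, common
2057: Jan 1 Monday, common
2056: Jan 1 Saturday, leap
2055: Jan 1 Friday, common
2054: Jan 1 Thursday, common
2053: Jan 1 Wednesday, common
2053 matches on both conditions.

2053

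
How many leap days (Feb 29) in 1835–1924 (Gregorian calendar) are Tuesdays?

Leap years in 1835–1924: 22 of them.
Feb 29 weekday advances by 5 (mod 7) from one leap year to the next four years later (or differs when a century non-leap intervenes).
Leap-day weekdays: 1836:Mon 1840:Sat 1844:Thu 1848:Tue✓ 1852:Sun 1856:Fri 1860:Wed 1864:Mon 1868:Sat 1872:Thu 1876:Tue✓ 1880:Sun 1884:Fri 1888:Wed 1892:Mon 1896:Sat 1904:Mon 1908:Sat 1912:Thu 1916:Tue✓ 1920:Sun 1924:Fri
Tuesday: 1848, 1876, 1916 → 3.

3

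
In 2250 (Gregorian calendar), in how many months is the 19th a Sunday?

Check the 19th of each month of 2250: Jan 19: Sat, Feb 19: Tue, Mar 19: Tue, Apr 19: Fri, May 19: Sun, Jun 19: Wed, Jul 19: Fri, Aug 19: Mon, Sep 19: Thu, Oct 19: Sat, Nov 19: Tue, Dec 19: Thu.
Sunday occurs in May — 1 month.

1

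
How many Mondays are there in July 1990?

July 1990 has 31 days and begins on Sunday.
The first Monday is July 2.
Mondays fall on 2, 9, 16, 23, 30 — that's 5.

5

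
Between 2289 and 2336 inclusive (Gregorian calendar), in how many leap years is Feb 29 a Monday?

Leap years in 2289–2336: 11 of them.
Feb 29 weekday advances by 5 (mod 7) from one leap year to the next four years later (or differs when a century non-leap intervenes).
Leap-day weekdays: 2292:Mon✓ 2296:Sat 2304:Mon✓ 2308:Sat 2312:Thu 2316:Tue 2320:Sun 2324:Fri 2328:Wed 2332:Mon✓ 2336:Sat
Monday: 2292, 2304, 2332 → 3.

3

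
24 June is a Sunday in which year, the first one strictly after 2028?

From one year to the next, a fixed date's weekday advances by 1, or by 2 when a Feb 29 lies between the two dates.
2028: June 24 is Saturday.
2029: Sunday (+1)
24 June falls on a Sunday in 2029.

2029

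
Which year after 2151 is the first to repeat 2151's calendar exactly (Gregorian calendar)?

Two years share a calendar iff Jan 1 falls on the same weekday and both are leap or both are common. 2151: Jan 1 is Friday, common year.
2152: Jan 1 Saturday, leap
2153: Jan 1 Monday, common
2154: Jan 1 Tuesday, common
2155: Jan 1 Wednesday, common
2156: Jan 1 Thursday, leap
2157: Jan 1 Saturday, common
2158: Jan 1 Sunday, common
2159: Jan 1 Monday, common
2160: Jan 1 Tuesday, leap
2161: Jan 1 Thursday, common
2162: Jan 1 Friday, common
2162 matches on both conditions.

2162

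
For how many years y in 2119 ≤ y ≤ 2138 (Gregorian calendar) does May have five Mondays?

8

May has 31 days; it has five Mondays when Monday falls among the first (month-length − 28) days — i.e. when May 1 is one of Monday/Sunday/Saturday.
May 1 by year: 2119:Mon✓ 2120:Wed 2121:Thu 2122:Fri 2123:Sat✓ 2124:Mon✓ 2125:Tue 2126:Wed 2127:Thu 2128:Sat✓ 2129:Sun✓ 2130:Mon✓ 2131:Tue 2132:Thu 2133:Fri 2134:Sat✓ 2135:Sun✓ 2136:Tue 2137:Wed 2138:Thu
Years with five Mondays: 2119, 2123, 2124, 2128, 2129, 2130, 2134, 2135 → 8.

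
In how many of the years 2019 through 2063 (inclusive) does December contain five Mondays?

December has 31 days; it has five Mondays when Monday falls among the first (month-length − 28) days — i.e. when December 1 is one of Monday/Sunday/Saturday.
December 1 by year: 2019:Sun✓ 2020:Tue 2021:Wed 2022:Thu 2023:Fri 2024:Sun✓ 2025:Mon✓ 2026:Tue 2027:Wed 2028:Fri 2029:Sat✓ 2030:Sun✓ 2031:Mon✓ 2032:Wed 2033:Thu …(15 more)… 2049:Wed 2050:Thu 2051:Fri 2052:Sun✓ 2053:Mon✓ 2054:Tue 2055:Wed 2056:Fri 2057:Sat✓ 2058:Sun✓ 2059:Mon✓ 2060:Wed 2061:Thu 2062:Fri 2063:Sat✓
Years with five Mondays: 2019, 2024, 2025, 2029, 2030, 2031, 2035, 2036, 2040, 2041, 2042, 2046, 2047, 2052, 2053, 2057, 2058, 2059, 2063 → 19.

19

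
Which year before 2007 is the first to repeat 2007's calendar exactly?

2001

Two years share a calendar iff Jan 1 falls on the same weekday and both are leap or both are common. 2007: Jan 1 is Monday, common year.
2006: Jan 1 Sunday, common
2005: Jan 1 Saturday, common
2004: Jan 1 Thursday, leap
2003: Jan 1 Wednesday, common
2002: Jan 1 Tuesday, common
2001: Jan 1 Monday, common
2001 matches on both conditions.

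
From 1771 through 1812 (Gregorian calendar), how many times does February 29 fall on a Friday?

Leap years in 1771–1812: 10 of them.
Feb 29 weekday advances by 5 (mod 7) from one leap year to the next four years later (or differs when a century non-leap intervenes).
Leap-day weekdays: 1772:Sat 1776:Thu 1780:Tue 1784:Sun 1788:Fri✓ 1792:Wed 1796:Mon 1804:Wed 1808:Mon 1812:Sat
Friday: 1788 → 1.

1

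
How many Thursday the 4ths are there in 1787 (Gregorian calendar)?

Check the 4th of each month of 1787: Jan 4: Thu, Feb 4: Sun, Mar 4: Sun, Apr 4: Wed, May 4: Fri, Jun 4: Mon, Jul 4: Wed, Aug 4: Sat, Sep 4: Tue, Oct 4: Thu, Nov 4: Sun, Dec 4: Tue.
Thursday occurs in January, October — 2 months.

2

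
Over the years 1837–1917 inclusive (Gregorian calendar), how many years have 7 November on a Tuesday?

13

Track 7 November's weekday year by year (advancing +1, or +2 across a Feb 29):
  1837: Tue ✓  1838: Wed (+1)  1839: Thu (+1)  1840: Sat (+2)  1841: Sun (+1)
  1842: Mon (+1)  1843: Tue (+1) ✓  1844: Thu (+2)  1845: Fri (+1)  1846: Sat (+1)
  1847: Sun (+1)  1848: Tue (+2) ✓  1849: Wed (+1)  1850: Thu (+1)  … (53 more years) …
  1904: Mon (+2)  1905: Tue (+1) ✓  1906: Wed (+1)  1907: Thu (+1)  1908: Sat (+2)
  1909: Sun (+1)  1910: Mon (+1)  1911: Tue (+1) ✓  1912: Thu (+2)  1913: Fri (+1)
  1914: Sat (+1)  1915: Sun (+1)  1916: Tue (+2) ✓  1917: Wed (+1)
Tuesday years: 1837, 1843, 1848, 1854, 1865, 1871, 1876, 1882, 1893, 1899, 1905, 1911, 1916 — 13 in total.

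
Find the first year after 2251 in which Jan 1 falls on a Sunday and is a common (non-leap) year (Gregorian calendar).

Jan 1 advances by 2 weekdays after a leap year and by 1 after a common year.
2251: Jan 1 is Wednesday.
2252: Thursday (leap)
2253: Saturday
2254: Sunday
2254 begins on a Sunday and is a common year.

2254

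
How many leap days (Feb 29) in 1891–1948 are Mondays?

3

Leap years in 1891–1948: 14 of them.
Feb 29 weekday advances by 5 (mod 7) from one leap year to the next four years later (or differs when a century non-leap intervenes).
Leap-day weekdays: 1892:Mon✓ 1896:Sat 1904:Mon✓ 1908:Sat 1912:Thu 1916:Tue 1920:Sun 1924:Fri 1928:Wed 1932:Mon✓ 1936:Sat 1940:Thu 1944:Tue 1948:Sun
Monday: 1892, 1904, 1932 → 3.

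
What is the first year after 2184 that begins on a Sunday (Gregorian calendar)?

2186

Jan 1 advances by 2 weekdays after a leap year and by 1 after a common year.
2184: Jan 1 is Thursday (leap).
2185: Saturday
2186: Sunday
2186 begins on a Sunday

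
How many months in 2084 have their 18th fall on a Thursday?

1

Check the 18th of each month of 2084: Jan 18: Tue, Feb 18: Fri, Mar 18: Sat, Apr 18: Tue, May 18: Thu, Jun 18: Sun, Jul 18: Tue, Aug 18: Fri, Sep 18: Mon, Oct 18: Wed, Nov 18: Sat, Dec 18: Mon.
Thursday occurs in May — 1 month.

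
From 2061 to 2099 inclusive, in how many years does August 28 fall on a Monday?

5

Track August 28's weekday year by year (advancing +1, or +2 across a Feb 29):
  2061: Sun  2062: Mon (+1) ✓  2063: Tue (+1)  2064: Thu (+2)  2065: Fri (+1)
  2066: Sat (+1)  2067: Sun (+1)  2068: Tue (+2)  2069: Wed (+1)  2070: Thu (+1)
  2071: Fri (+1)  2072: Sun (+2)  2073: Mon (+1) ✓  2074: Tue (+1)  … (11 more years) …
  2086: Wed (+1)  2087: Thu (+1)  2088: Sat (+2)  2089: Sun (+1)  2090: Mon (+1) ✓
  2091: Tue (+1)  2092: Thu (+2)  2093: Fri (+1)  2094: Sat (+1)  2095: Sun (+1)
  2096: Tue (+2)  2097: Wed (+1)  2098: Thu (+1)  2099: Fri (+1)
Monday years: 2062, 2073, 2079, 2084, 2090 — 5 in total.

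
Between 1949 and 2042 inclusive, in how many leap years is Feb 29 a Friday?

Leap years in 1949–2042: 23 of them.
Feb 29 weekday advances by 5 (mod 7) from one leap year to the next four years later (or differs when a century non-leap intervenes).
Leap-day weekdays: 1952:Fri✓ 1956:Wed 1960:Mon 1964:Sat 1968:Thu 1972:Tue 1976:Sun 1980:Fri✓ 1984:Wed 1988:Mon 1992:Sat 1996:Thu 2000:Tue 2004:Sun 2008:Fri✓ 2012:Wed 2016:Mon 2020:Sat 2024:Thu 2028:Tue 2032:Sun 2036:Fri✓ 2040:Wed
Friday: 1952, 1980, 2008, 2036 → 4.

4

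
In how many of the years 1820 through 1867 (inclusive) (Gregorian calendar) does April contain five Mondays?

15

April has 30 days; it has five Mondays when Monday falls among the first (month-length − 28) days — i.e. when April 1 is one of Monday/Sunday.
April 1 by year: 1820:Sat 1821:Sun✓ 1822:Mon✓ 1823:Tue 1824:Thu 1825:Fri 1826:Sat 1827:Sun✓ 1828:Tue 1829:Wed 1830:Thu 1831:Fri 1832:Sun✓ 1833:Mon✓ 1834:Tue …(18 more)… 1853:Fri 1854:Sat 1855:Sun✓ 1856:Tue 1857:Wed 1858:Thu 1859:Fri 1860:Sun✓ 1861:Mon✓ 1862:Tue 1863:Wed 1864:Fri 1865:Sat 1866:Sun✓ 1867:Mon✓
Years with five Mondays: 1821, 1822, 1827, 1832, 1833, 1838, 1839, 1844, 1849, 1850, 1855, 1860, 1861, 1866, 1867 → 15.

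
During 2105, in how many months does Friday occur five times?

A month of length L has five Fridays iff its first Friday is on day ≤ L−28 (so day 1–3 in a 31-day month, 1–2 in a 30-day month, day 1 in a leap February).
Checking each month of 2105: Jan starts Thu (31d) ✓; Feb starts Sun (28d); Mar starts Sun (31d); Apr starts Wed (30d); May starts Fri (31d) ✓; Jun starts Mon (30d); Jul starts Wed (31d) ✓; Aug starts Sat (31d); Sep starts Tue (30d); Oct starts Thu (31d) ✓; Nov starts Sun (30d); Dec starts Tue (31d).
Five-Friday months: January, May, July, October → 4.

4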